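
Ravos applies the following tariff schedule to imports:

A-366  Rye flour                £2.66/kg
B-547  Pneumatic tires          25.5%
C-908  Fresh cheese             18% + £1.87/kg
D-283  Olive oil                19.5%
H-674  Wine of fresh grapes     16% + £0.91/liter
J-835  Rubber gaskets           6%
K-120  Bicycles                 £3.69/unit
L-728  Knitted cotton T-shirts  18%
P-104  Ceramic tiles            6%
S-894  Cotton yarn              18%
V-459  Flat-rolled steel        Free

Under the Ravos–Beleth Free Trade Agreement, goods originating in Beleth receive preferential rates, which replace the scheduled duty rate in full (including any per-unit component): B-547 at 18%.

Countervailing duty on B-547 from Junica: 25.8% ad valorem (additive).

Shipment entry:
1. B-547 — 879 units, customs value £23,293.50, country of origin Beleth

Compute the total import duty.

£4,192.83

Line 1 (B-547, Beleth, 879 units, £23,293.50):
Base rate for B-547 is 25.5%.
Origin Beleth qualifies under the Ravos–Beleth agreement and B-547 is covered: preferential rate 18% applies instead.
The additional-duty order on B-547 targets Junica, not Beleth; it does not apply.
Duty = £23,293.50 × 18% = £4,192.83.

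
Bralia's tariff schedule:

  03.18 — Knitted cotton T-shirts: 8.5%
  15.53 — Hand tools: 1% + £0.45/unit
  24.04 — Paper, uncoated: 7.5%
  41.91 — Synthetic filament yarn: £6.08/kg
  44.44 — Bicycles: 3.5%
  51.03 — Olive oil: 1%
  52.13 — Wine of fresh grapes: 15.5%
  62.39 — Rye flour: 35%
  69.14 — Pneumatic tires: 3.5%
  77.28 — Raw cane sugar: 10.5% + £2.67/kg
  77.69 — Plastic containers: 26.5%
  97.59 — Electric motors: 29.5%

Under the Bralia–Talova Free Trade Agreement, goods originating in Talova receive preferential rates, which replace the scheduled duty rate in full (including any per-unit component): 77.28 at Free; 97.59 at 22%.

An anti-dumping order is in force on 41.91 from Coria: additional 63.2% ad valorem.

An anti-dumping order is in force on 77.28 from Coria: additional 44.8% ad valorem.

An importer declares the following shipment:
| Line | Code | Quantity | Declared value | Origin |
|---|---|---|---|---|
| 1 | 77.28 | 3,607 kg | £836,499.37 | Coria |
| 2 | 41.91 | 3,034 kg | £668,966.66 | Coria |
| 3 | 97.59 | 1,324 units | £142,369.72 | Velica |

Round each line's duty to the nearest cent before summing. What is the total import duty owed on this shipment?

£955,447.56

Line 1 (77.28, Coria, 3,607 kg, £836,499.37):
Base rate for 77.28 is 10.5% + £2.67/kg.
77.28 has an FTA preferential rate, but origin Coria is not Talova; base rate stands.
Additional duty on 77.28 from Coria: +44.8%. Applied ad valorem rate: 10.5% + 44.8% = 55.3%.
Duty = £836,499.37 × 55.3% + 3,607 × £2.67 = £472,214.84.
Line 2 (41.91, Coria, 3,034 kg, £668,966.66):
Base rate for 41.91 is £6.08/kg.
Additional duty on 41.91 from Coria: +63.2% ad valorem. Applied ad valorem rate = 63.2%.
Duty = £668,966.66 × 63.2% + 3,034 × £6.08 = £441,233.65.
Line 3 (97.59, Velica, 1,324 units, £142,369.72):
Base rate for 97.59 is 29.5%.
97.59 has an FTA preferential rate, but origin Velica is not Talova; base rate stands.
Duty = £142,369.72 × 29.5% = £41,999.07.
Total = £472,214.84 + £441,233.65 + £41,999.07 = £955,447.56.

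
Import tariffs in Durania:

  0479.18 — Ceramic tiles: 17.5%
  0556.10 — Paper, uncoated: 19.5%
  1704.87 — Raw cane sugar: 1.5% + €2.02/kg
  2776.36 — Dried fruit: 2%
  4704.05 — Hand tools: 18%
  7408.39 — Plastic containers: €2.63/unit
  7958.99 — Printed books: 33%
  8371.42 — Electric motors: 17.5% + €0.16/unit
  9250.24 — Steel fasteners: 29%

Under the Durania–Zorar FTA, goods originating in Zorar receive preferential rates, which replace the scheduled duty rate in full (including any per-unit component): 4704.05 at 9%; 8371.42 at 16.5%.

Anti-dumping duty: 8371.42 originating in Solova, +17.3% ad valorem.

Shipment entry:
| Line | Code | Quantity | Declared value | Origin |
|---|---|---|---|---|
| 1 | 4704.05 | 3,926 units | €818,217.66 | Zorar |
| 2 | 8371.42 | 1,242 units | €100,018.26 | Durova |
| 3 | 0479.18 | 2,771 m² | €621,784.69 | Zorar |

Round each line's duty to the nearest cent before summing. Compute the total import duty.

€200,153.83

Line 1 (4704.05, Zorar, 3,926 units, €818,217.66):
Base rate for 4704.05 is 18%.
Origin Zorar qualifies under the Durania–Zorar agreement and 4704.05 is covered: preferential rate 9% applies instead.
Duty = €818,217.66 × 9% = €73,639.59.
Line 2 (8371.42, Durova, 1,242 units, €100,018.26):
Base rate for 8371.42 is 17.5% + €0.16/unit.
8371.42 has an FTA preferential rate, but origin Durova is not Zorar; base rate stands.
The additional-duty order on 8371.42 targets Solova, not Durova; it does not apply.
Duty = €100,018.26 × 17.5% + 1,242 × €0.16 = €17,701.92.
Line 3 (0479.18, Zorar, 2,771 m², €621,784.69):
Base rate for 0479.18 is 17.5%.
Origin Zorar is the FTA partner but 0479.18 is not on the preference list; base rate stands.
Duty = €621,784.69 × 17.5% = €108,812.32.
Total = €73,639.59 + €17,701.92 + €108,812.32 = €200,153.83.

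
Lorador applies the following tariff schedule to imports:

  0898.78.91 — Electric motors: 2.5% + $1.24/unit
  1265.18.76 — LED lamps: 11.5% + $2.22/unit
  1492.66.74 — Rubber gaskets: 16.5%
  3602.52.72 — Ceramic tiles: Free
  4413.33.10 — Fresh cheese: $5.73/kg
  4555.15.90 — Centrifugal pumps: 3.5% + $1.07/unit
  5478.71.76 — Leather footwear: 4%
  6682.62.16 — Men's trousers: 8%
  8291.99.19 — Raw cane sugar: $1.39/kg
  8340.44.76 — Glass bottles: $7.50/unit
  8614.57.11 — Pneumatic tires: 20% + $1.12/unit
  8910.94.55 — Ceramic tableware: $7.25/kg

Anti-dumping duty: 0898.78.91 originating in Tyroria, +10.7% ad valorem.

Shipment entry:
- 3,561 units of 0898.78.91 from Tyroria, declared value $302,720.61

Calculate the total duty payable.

$44,374.76

Line 1 (0898.78.91, Tyroria, 3,561 units, $302,720.61):
Base rate for 0898.78.91 is 2.5% + $1.24/unit.
Additional duty on 0898.78.91 from Tyroria: +10.7%. Applied ad valorem rate: 2.5% + 10.7% = 13.2%.
Duty = $302,720.61 × 13.2% + 3,561 × $1.24 = $44,374.76.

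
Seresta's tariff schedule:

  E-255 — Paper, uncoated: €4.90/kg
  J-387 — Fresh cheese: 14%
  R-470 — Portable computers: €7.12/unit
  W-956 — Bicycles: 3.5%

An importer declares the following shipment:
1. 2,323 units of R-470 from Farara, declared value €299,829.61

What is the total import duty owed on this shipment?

€16,539.76

Line 1 (R-470, Farara, 2,323 units, €299,829.61):
Base rate for R-470 is €7.12/unit.
Duty = 2,323 × €7.12 = €16,539.76.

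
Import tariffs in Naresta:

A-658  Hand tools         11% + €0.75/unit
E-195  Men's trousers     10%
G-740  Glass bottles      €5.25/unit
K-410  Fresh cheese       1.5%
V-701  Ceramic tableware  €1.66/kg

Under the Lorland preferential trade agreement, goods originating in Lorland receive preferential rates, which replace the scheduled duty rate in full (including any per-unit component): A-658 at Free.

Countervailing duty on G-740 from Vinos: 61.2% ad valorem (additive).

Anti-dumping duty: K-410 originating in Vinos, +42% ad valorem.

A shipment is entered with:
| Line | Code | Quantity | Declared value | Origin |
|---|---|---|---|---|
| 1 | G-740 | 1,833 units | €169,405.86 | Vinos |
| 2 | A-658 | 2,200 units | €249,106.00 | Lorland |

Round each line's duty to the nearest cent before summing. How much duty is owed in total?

€113,299.64

Line 1 (G-740, Vinos, 1,833 units, €169,405.86):
Base rate for G-740 is €5.25/unit.
Additional duty on G-740 from Vinos: +61.2% ad valorem. Applied ad valorem rate = 61.2%.
Duty = €169,405.86 × 61.2% + 1,833 × €5.25 = €113,299.64.
Line 2 (A-658, Lorland, 2,200 units, €249,106.00):
Base rate for A-658 is 11% + €0.75/unit.
Origin Lorland qualifies under the Naresta–Lorland agreement and A-658 is covered: preferential rate Free applies instead.
Duty = €249,106.00 × 0% = €0.00.
Total = €113,299.64 + €0.00 = €113,299.64.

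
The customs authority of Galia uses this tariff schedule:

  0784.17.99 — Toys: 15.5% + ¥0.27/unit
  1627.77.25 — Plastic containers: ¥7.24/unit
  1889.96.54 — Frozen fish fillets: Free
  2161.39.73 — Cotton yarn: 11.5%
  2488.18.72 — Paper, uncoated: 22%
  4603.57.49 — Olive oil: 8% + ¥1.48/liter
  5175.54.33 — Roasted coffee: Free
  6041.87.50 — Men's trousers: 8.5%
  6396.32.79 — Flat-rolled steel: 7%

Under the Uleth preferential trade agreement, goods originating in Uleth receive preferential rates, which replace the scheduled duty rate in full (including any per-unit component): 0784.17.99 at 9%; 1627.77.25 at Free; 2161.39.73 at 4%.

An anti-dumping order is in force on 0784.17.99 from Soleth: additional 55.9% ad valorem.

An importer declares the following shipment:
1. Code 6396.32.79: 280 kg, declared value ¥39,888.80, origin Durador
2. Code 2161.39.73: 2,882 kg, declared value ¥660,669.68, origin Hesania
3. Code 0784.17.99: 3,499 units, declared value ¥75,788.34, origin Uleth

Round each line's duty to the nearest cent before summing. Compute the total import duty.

¥85,590.18

Line 1 (6396.32.79, Durador, 280 kg, ¥39,888.80):
Base rate for 6396.32.79 is 7%.
Duty = ¥39,888.80 × 7% = ¥2,792.22.
Line 2 (2161.39.73, Hesania, 2,882 kg, ¥660,669.68):
Base rate for 2161.39.73 is 11.5%.
2161.39.73 has an FTA preferential rate, but origin Hesania is not Uleth; base rate stands.
Duty = ¥660,669.68 × 11.5% = ¥75,977.01.
Line 3 (0784.17.99, Uleth, 3,499 units, ¥75,788.34):
Base rate for 0784.17.99 is 15.5% + ¥0.27/unit.
Origin Uleth qualifies under the Galia–Uleth agreement and 0784.17.99 is covered: preferential rate 9% applies instead.
The additional-duty order on 0784.17.99 targets Soleth, not Uleth; it does not apply.
Duty = ¥75,788.34 × 9% = ¥6,820.95.
Total = ¥2,792.22 + ¥75,977.01 + ¥6,820.95 = ¥85,590.18.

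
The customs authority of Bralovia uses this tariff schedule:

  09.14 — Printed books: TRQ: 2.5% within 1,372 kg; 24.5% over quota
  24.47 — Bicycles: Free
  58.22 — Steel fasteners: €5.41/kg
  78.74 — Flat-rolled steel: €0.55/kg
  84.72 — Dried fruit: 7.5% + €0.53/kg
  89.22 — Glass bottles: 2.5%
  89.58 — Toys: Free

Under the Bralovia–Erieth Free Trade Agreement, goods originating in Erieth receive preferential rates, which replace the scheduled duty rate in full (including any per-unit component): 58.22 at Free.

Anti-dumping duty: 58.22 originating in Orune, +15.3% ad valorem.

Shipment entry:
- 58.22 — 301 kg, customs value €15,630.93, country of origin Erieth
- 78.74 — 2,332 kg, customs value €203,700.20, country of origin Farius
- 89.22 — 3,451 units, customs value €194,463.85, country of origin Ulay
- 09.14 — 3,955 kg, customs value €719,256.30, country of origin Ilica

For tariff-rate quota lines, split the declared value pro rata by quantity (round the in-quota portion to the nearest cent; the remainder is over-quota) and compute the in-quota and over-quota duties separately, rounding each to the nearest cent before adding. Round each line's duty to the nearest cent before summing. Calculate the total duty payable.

Line 1 (58.22, Erieth, 301 kg, €15,630.93):
Base rate for 58.22 is €5.41/kg.
Origin Erieth qualifies under the Bralovia–Erieth agreement and 58.22 is covered: preferential rate Free applies instead.
The additional-duty order on 58.22 targets Orune, not Erieth; it does not apply.
Duty = €15,630.93 × 0% = €0.00.
Line 2 (78.74, Farius, 2,332 kg, €203,700.20):
Base rate for 78.74 is €0.55/kg.
Duty = 2,332 × €0.55 = €1,282.60.
Line 3 (89.22, Ulay, 3,451 units, €194,463.85):
Base rate for 89.22 is 2.5%.
Duty = €194,463.85 × 2.5% = €4,861.60.
Line 4 (09.14, Ilica, 3,955 kg, €719,256.30):
Code 09.14 is under a tariff-rate quota (threshold 1,372 kg). In-quota: 1,372 kg at 2.5%; over-quota: 2,583 kg at 24.5%.
Pro-rata value split: in-quota = €719,256.30 × 1,372/3,955 = €249,511.92; over-quota = €719,256.30 − €249,511.92 = €469,744.38.
In-quota duty = €249,511.92 × 2.5% = €6,237.80. Over-quota duty = €469,744.38 × 24.5% = €115,087.37.
Line duty = €6,237.80 + €115,087.37 = €121,325.17.
Total = €0.00 + €1,282.60 + €4,861.60 + €121,325.17 = €127,469.37.

€127,469.37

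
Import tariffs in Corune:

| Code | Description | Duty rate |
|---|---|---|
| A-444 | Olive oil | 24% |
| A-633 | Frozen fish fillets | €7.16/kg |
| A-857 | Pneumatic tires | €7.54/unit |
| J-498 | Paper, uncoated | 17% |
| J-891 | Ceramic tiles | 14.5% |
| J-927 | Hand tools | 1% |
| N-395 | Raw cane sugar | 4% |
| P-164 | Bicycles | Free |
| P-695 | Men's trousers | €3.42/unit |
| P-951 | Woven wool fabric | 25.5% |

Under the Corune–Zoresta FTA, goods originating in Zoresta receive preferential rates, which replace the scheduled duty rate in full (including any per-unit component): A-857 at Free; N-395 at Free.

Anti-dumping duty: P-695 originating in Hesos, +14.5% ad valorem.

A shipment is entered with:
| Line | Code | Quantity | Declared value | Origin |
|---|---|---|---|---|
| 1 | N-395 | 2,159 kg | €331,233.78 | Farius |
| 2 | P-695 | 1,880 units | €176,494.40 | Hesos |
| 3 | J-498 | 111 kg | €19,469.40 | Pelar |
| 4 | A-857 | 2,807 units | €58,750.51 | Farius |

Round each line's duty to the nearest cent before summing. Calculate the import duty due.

Line 1 (N-395, Farius, 2,159 kg, €331,233.78):
Base rate for N-395 is 4%.
N-395 has an FTA preferential rate, but origin Farius is not Zoresta; base rate stands.
Duty = €331,233.78 × 4% = €13,249.35.
Line 2 (P-695, Hesos, 1,880 units, €176,494.40):
Base rate for P-695 is €3.42/unit.
Additional duty on P-695 from Hesos: +14.5% ad valorem. Applied ad valorem rate = 14.5%.
Duty = €176,494.40 × 14.5% + 1,880 × €3.42 = €32,021.29.
Line 3 (J-498, Pelar, 111 kg, €19,469.40):
Base rate for J-498 is 17%.
Duty = €19,469.40 × 17% = €3,309.80.
Line 4 (A-857, Farius, 2,807 units, €58,750.51):
Base rate for A-857 is €7.54/unit.
A-857 has an FTA preferential rate, but origin Farius is not Zoresta; base rate stands.
Duty = 2,807 × €7.54 = €21,164.78.
Total = €13,249.35 + €32,021.29 + €3,309.80 + €21,164.78 = €69,745.22.

€69,745.22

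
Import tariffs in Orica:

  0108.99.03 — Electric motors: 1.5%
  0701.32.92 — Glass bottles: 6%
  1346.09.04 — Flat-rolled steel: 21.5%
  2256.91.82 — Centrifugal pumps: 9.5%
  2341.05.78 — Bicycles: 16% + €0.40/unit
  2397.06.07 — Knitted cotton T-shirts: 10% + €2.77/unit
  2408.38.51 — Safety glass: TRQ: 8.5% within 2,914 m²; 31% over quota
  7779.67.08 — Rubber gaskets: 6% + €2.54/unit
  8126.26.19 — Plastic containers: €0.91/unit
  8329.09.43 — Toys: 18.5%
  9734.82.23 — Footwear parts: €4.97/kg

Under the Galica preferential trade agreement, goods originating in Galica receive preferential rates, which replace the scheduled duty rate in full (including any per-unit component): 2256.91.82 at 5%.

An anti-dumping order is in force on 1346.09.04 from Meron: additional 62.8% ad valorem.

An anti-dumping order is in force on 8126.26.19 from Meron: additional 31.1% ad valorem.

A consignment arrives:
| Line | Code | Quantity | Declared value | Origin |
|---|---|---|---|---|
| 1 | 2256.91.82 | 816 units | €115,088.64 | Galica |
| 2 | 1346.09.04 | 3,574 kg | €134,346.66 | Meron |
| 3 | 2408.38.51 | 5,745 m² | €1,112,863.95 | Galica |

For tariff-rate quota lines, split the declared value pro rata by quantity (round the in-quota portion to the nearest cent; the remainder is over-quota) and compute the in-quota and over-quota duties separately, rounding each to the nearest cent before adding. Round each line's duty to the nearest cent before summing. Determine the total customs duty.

Line 1 (2256.91.82, Galica, 816 units, €115,088.64):
Base rate for 2256.91.82 is 9.5%.
Origin Galica qualifies under the Orica–Galica agreement and 2256.91.82 is covered: preferential rate 5% applies instead.
Duty = €115,088.64 × 5% = €5,754.43.
Line 2 (1346.09.04, Meron, 3,574 kg, €134,346.66):
Base rate for 1346.09.04 is 21.5%.
Additional duty on 1346.09.04 from Meron: +62.8%. Applied ad valorem rate: 21.5% + 62.8% = 84.3%.
Duty = €134,346.66 × 84.3% = €113,254.23.
Line 3 (2408.38.51, Galica, 5,745 m², €1,112,863.95):
Code 2408.38.51 is under a tariff-rate quota (threshold 2,914 m²). In-quota: 2,914 m² at 8.5%; over-quota: 2,831 m² at 31%.
Pro-rata value split: in-quota = €1,112,863.95 × 2,914/5,745 = €564,470.94; over-quota = €1,112,863.95 − €564,470.94 = €548,393.01.
In-quota duty = €564,470.94 × 8.5% = €47,980.03. Over-quota duty = €548,393.01 × 31% = €170,001.83.
Line duty = €47,980.03 + €170,001.83 = €217,981.86.
Total = €5,754.43 + €113,254.23 + €217,981.86 = €336,990.52.

€336,990.52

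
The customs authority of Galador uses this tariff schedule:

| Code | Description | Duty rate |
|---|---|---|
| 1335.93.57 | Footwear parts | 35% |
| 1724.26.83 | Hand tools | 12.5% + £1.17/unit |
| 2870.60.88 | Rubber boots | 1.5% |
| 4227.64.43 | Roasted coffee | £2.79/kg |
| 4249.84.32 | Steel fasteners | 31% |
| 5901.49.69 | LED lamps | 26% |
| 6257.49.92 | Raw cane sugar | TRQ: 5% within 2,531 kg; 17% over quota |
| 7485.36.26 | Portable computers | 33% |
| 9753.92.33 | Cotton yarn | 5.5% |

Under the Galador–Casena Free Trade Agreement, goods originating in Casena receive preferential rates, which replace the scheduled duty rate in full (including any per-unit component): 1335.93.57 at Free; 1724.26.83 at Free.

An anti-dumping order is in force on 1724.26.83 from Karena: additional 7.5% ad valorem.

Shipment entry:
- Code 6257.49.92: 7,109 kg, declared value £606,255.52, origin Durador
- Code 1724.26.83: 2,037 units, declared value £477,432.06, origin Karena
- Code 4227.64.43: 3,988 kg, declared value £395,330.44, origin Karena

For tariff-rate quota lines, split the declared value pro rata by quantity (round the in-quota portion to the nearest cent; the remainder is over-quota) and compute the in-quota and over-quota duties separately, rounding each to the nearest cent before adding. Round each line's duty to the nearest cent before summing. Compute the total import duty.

£186,158.41

Line 1 (6257.49.92, Durador, 7,109 kg, £606,255.52):
Code 6257.49.92 is under a tariff-rate quota (threshold 2,531 kg). In-quota: 2,531 kg at 5%; over-quota: 4,578 kg at 17%.
Pro-rata value split: in-quota = £606,255.52 × 2,531/7,109 = £215,843.68; over-quota = £606,255.52 − £215,843.68 = £390,411.84.
In-quota duty = £215,843.68 × 5% = £10,792.18. Over-quota duty = £390,411.84 × 17% = £66,370.01.
Line duty = £10,792.18 + £66,370.01 = £77,162.19.
Line 2 (1724.26.83, Karena, 2,037 units, £477,432.06):
Base rate for 1724.26.83 is 12.5% + £1.17/unit.
1724.26.83 has an FTA preferential rate, but origin Karena is not Casena; base rate stands.
Additional duty on 1724.26.83 from Karena: +7.5%. Applied ad valorem rate: 12.5% + 7.5% = 20%.
Duty = £477,432.06 × 20% + 2,037 × £1.17 = £97,869.70.
Line 3 (4227.64.43, Karena, 3,988 kg, £395,330.44):
Base rate for 4227.64.43 is £2.79/kg.
Duty = 3,988 × £2.79 = £11,126.52.
Total = £77,162.19 + £97,869.70 + £11,126.52 = £186,158.41.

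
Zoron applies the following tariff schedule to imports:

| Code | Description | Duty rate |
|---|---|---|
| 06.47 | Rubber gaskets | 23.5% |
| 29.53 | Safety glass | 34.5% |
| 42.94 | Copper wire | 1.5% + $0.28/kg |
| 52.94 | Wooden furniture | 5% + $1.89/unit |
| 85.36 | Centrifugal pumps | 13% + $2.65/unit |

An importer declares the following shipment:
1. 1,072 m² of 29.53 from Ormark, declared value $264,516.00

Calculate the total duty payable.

$91,258.02

Line 1 (29.53, Ormark, 1,072 m², $264,516.00):
Base rate for 29.53 is 34.5%.
Duty = $264,516.00 × 34.5% = $91,258.02.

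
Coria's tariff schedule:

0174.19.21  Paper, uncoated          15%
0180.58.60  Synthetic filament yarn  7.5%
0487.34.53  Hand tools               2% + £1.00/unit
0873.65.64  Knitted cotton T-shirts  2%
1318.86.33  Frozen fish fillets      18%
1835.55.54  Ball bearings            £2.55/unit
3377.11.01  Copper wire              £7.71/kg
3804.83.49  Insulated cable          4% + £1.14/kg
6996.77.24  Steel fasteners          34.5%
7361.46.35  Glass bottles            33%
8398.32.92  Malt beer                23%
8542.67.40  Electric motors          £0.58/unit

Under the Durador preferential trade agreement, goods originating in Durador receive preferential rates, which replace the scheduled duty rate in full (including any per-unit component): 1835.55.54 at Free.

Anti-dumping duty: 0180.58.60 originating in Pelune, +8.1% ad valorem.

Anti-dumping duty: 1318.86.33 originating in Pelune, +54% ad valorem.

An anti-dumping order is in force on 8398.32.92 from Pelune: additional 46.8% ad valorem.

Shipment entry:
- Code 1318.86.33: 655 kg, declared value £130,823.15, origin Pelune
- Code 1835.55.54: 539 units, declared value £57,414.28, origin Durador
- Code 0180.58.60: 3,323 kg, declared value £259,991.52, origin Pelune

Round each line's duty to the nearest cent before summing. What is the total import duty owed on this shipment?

£134,751.35

Line 1 (1318.86.33, Pelune, 655 kg, £130,823.15):
Base rate for 1318.86.33 is 18%.
Additional duty on 1318.86.33 from Pelune: +54%. Applied ad valorem rate: 18% + 54% = 72%.
Duty = £130,823.15 × 72% = £94,192.67.
Line 2 (1835.55.54, Durador, 539 units, £57,414.28):
Base rate for 1835.55.54 is £2.55/unit.
Origin Durador qualifies under the Coria–Durador agreement and 1835.55.54 is covered: preferential rate Free applies instead.
Duty = £57,414.28 × 0% = £0.00.
Line 3 (0180.58.60, Pelune, 3,323 kg, £259,991.52):
Base rate for 0180.58.60 is 7.5%.
Additional duty on 0180.58.60 from Pelune: +8.1%. Applied ad valorem rate: 7.5% + 8.1% = 15.6%.
Duty = £259,991.52 × 15.6% = £40,558.68.
Total = £94,192.67 + £0.00 + £40,558.68 = £134,751.35.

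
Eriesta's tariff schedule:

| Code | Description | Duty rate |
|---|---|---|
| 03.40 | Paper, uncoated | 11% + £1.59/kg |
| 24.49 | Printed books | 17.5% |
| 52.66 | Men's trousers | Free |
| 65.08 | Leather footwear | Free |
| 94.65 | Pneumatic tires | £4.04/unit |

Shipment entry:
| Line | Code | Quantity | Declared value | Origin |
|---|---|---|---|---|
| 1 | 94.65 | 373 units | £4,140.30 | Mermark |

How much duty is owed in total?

£1,506.92

Line 1 (94.65, Mermark, 373 units, £4,140.30):
Base rate for 94.65 is £4.04/unit.
Duty = 373 × £4.04 = £1,506.92.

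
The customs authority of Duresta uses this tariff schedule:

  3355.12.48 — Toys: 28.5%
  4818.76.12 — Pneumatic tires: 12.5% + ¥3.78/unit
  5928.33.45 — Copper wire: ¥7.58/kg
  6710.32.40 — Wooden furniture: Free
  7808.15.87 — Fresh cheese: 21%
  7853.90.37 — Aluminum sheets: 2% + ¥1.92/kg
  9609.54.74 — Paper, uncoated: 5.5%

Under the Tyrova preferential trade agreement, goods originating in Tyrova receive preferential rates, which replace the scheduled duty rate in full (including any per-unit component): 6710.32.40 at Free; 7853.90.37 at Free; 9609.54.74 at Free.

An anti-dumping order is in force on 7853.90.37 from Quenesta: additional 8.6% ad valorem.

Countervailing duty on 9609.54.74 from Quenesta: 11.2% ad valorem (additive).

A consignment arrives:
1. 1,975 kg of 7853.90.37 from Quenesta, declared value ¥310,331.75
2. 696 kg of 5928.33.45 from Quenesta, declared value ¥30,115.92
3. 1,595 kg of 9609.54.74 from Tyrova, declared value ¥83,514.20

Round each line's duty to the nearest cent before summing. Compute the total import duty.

¥41,962.85

Line 1 (7853.90.37, Quenesta, 1,975 kg, ¥310,331.75):
Base rate for 7853.90.37 is 2% + ¥1.92/kg.
7853.90.37 has an FTA preferential rate, but origin Quenesta is not Tyrova; base rate stands.
Additional duty on 7853.90.37 from Quenesta: +8.6%. Applied ad valorem rate: 2% + 8.6% = 10.6%.
Duty = ¥310,331.75 × 10.6% + 1,975 × ¥1.92 = ¥36,687.17.
Line 2 (5928.33.45, Quenesta, 696 kg, ¥30,115.92):
Base rate for 5928.33.45 is ¥7.58/kg.
Duty = 696 × ¥7.58 = ¥5,275.68.
Line 3 (9609.54.74, Tyrova, 1,595 kg, ¥83,514.20):
Base rate for 9609.54.74 is 5.5%.
Origin Tyrova qualifies under the Duresta–Tyrova agreement and 9609.54.74 is covered: preferential rate Free applies instead.
The additional-duty order on 9609.54.74 targets Quenesta, not Tyrova; it does not apply.
Duty = ¥83,514.20 × 0% = ¥0.00.
Total = ¥36,687.17 + ¥5,275.68 + ¥0.00 = ¥41,962.85.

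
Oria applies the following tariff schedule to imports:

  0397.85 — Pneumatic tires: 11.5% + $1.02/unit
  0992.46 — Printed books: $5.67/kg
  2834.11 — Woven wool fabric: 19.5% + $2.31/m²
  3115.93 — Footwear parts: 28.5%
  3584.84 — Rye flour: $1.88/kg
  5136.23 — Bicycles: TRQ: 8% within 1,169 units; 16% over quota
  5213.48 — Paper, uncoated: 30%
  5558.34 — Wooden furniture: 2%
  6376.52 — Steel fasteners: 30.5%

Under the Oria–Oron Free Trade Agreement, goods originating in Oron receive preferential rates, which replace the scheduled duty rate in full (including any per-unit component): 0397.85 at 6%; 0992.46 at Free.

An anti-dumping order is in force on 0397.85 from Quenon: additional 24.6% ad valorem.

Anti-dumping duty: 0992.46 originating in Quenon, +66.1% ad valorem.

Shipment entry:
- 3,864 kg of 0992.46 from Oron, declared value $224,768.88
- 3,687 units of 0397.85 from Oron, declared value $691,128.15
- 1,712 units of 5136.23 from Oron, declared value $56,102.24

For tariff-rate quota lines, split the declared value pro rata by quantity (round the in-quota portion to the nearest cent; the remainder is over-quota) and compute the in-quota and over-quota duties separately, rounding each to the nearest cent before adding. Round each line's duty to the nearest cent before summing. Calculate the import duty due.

Line 1 (0992.46, Oron, 3,864 kg, $224,768.88):
Base rate for 0992.46 is $5.67/kg.
Origin Oron qualifies under the Oria–Oron agreement and 0992.46 is covered: preferential rate Free applies instead.
The additional-duty order on 0992.46 targets Quenon, not Oron; it does not apply.
Duty = $224,768.88 × 0% = $0.00.
Line 2 (0397.85, Oron, 3,687 units, $691,128.15):
Base rate for 0397.85 is 11.5% + $1.02/unit.
Origin Oron qualifies under the Oria–Oron agreement and 0397.85 is covered: preferential rate 6% applies instead.
The additional-duty order on 0397.85 targets Quenon, not Oron; it does not apply.
Duty = $691,128.15 × 6% = $41,467.69.
Line 3 (5136.23, Oron, 1,712 units, $56,102.24):
Code 5136.23 is under a tariff-rate quota (threshold 1,169 units). In-quota: 1,169 units at 8%; over-quota: 543 units at 16%.
Pro-rata value split: in-quota = $56,102.24 × 1,169/1,712 = $38,308.13; over-quota = $56,102.24 − $38,308.13 = $17,794.11.
In-quota duty = $38,308.13 × 8% = $3,064.65. Over-quota duty = $17,794.11 × 16% = $2,847.06.
Line duty = $3,064.65 + $2,847.06 = $5,911.71.
Total = $0.00 + $41,467.69 + $5,911.71 = $47,379.40.

$47,379.40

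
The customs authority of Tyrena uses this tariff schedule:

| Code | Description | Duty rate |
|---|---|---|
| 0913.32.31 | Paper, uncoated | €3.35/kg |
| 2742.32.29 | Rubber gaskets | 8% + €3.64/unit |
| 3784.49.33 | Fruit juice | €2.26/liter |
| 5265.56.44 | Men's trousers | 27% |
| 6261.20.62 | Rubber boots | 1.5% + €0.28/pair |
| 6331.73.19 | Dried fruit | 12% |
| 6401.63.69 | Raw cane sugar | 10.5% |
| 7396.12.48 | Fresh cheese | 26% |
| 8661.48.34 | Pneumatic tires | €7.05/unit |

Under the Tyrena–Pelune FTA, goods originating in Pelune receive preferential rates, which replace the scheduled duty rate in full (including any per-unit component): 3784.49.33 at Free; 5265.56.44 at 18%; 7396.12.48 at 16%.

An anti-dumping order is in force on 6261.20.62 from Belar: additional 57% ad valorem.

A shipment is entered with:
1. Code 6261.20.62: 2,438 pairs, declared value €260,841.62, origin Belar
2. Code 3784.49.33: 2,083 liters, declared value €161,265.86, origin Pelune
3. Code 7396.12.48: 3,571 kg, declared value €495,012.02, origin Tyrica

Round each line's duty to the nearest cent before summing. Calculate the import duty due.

Line 1 (6261.20.62, Belar, 2,438 pairs, €260,841.62):
Base rate for 6261.20.62 is 1.5% + €0.28/pair.
Additional duty on 6261.20.62 from Belar: +57%. Applied ad valorem rate: 1.5% + 57% = 58.5%.
Duty = €260,841.62 × 58.5% + 2,438 × €0.28 = €153,274.99.
Line 2 (3784.49.33, Pelune, 2,083 liters, €161,265.86):
Base rate for 3784.49.33 is €2.26/liter.
Origin Pelune qualifies under the Tyrena–Pelune agreement and 3784.49.33 is covered: preferential rate Free applies instead.
Duty = €161,265.86 × 0% = €0.00.
Line 3 (7396.12.48, Tyrica, 3,571 kg, €495,012.02):
Base rate for 7396.12.48 is 26%.
7396.12.48 has an FTA preferential rate, but origin Tyrica is not Pelune; base rate stands.
Duty = €495,012.02 × 26% = €128,703.13.
Total = €153,274.99 + €0.00 + €128,703.13 = €281,978.12.

€281,978.12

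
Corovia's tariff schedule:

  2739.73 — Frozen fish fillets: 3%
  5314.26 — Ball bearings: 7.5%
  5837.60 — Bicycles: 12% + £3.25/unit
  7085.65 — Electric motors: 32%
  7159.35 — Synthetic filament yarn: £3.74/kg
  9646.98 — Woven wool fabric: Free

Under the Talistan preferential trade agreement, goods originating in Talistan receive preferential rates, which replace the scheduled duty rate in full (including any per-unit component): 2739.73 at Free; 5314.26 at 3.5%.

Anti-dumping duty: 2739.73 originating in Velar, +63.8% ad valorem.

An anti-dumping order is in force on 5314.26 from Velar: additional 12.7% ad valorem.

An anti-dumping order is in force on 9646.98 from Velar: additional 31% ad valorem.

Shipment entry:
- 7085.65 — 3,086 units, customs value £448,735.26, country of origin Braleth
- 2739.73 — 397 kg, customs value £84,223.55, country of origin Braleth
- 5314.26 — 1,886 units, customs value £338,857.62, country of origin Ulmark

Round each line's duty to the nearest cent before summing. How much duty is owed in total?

Line 1 (7085.65, Braleth, 3,086 units, £448,735.26):
Base rate for 7085.65 is 32%.
Duty = £448,735.26 × 32% = £143,595.28.
Line 2 (2739.73, Braleth, 397 kg, £84,223.55):
Base rate for 2739.73 is 3%.
2739.73 has an FTA preferential rate, but origin Braleth is not Talistan; base rate stands.
The additional-duty order on 2739.73 targets Velar, not Braleth; it does not apply.
Duty = £84,223.55 × 3% = £2,526.71.
Line 3 (5314.26, Ulmark, 1,886 units, £338,857.62):
Base rate for 5314.26 is 7.5%.
5314.26 has an FTA preferential rate, but origin Ulmark is not Talistan; base rate stands.
The additional-duty order on 5314.26 targets Velar, not Ulmark; it does not apply.
Duty = £338,857.62 × 7.5% = £25,414.32.
Total = £143,595.28 + £2,526.71 + £25,414.32 = £171,536.31.

£171,536.31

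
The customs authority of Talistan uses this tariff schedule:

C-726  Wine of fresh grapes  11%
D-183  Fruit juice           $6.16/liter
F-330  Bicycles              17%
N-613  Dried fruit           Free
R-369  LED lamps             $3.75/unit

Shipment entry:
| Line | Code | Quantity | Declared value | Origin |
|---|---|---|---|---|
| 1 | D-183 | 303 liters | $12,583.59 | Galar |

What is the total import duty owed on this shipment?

Line 1 (D-183, Galar, 303 liters, $12,583.59):
Base rate for D-183 is $6.16/liter.
Duty = 303 × $6.16 = $1,866.48.

$1,866.48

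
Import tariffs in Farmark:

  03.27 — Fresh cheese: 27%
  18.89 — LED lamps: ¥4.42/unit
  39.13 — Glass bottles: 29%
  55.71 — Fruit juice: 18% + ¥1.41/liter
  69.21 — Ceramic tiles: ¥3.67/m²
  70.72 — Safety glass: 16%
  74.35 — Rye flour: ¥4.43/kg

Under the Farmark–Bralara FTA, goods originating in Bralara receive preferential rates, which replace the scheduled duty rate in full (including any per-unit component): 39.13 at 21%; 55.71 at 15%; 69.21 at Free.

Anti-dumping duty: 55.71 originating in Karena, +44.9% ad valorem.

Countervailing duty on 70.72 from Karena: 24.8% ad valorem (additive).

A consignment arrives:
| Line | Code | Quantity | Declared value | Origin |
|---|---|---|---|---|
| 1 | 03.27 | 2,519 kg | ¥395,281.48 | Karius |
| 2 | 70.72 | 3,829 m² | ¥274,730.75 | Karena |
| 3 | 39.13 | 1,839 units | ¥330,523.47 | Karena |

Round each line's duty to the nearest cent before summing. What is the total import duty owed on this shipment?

Line 1 (03.27, Karius, 2,519 kg, ¥395,281.48):
Base rate for 03.27 is 27%.
Duty = ¥395,281.48 × 27% = ¥106,726.00.
Line 2 (70.72, Karena, 3,829 m², ¥274,730.75):
Base rate for 70.72 is 16%.
Additional duty on 70.72 from Karena: +24.8%. Applied ad valorem rate: 16% + 24.8% = 40.8%.
Duty = ¥274,730.75 × 40.8% = ¥112,090.15.
Line 3 (39.13, Karena, 1,839 units, ¥330,523.47):
Base rate for 39.13 is 29%.
39.13 has an FTA preferential rate, but origin Karena is not Bralara; base rate stands.
Duty = ¥330,523.47 × 29% = ¥95,851.81.
Total = ¥106,726.00 + ¥112,090.15 + ¥95,851.81 = ¥314,667.96.

¥314,667.96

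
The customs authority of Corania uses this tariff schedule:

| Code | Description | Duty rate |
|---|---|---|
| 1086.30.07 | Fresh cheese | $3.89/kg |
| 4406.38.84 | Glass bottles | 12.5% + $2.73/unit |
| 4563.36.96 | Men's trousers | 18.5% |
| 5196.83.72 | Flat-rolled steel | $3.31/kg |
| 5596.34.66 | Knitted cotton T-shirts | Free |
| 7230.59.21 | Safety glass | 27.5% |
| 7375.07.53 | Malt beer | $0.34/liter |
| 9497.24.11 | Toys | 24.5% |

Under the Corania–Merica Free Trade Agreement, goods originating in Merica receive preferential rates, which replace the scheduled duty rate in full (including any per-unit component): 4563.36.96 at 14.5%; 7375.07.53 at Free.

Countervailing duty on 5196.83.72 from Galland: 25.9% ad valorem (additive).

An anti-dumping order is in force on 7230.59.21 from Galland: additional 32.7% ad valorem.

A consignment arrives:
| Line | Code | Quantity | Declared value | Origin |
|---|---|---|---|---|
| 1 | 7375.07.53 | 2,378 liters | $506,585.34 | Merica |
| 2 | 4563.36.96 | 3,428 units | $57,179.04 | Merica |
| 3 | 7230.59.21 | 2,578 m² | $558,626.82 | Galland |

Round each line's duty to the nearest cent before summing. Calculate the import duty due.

Line 1 (7375.07.53, Merica, 2,378 liters, $506,585.34):
Base rate for 7375.07.53 is $0.34/liter.
Origin Merica qualifies under the Corania–Merica agreement and 7375.07.53 is covered: preferential rate Free applies instead.
Duty = $506,585.34 × 0% = $0.00.
Line 2 (4563.36.96, Merica, 3,428 units, $57,179.04):
Base rate for 4563.36.96 is 18.5%.
Origin Merica qualifies under the Corania–Merica agreement and 4563.36.96 is covered: preferential rate 14.5% applies instead.
Duty = $57,179.04 × 14.5% = $8,290.96.
Line 3 (7230.59.21, Galland, 2,578 m², $558,626.82):
Base rate for 7230.59.21 is 27.5%.
Additional duty on 7230.59.21 from Galland: +32.7%. Applied ad valorem rate: 27.5% + 32.7% = 60.2%.
Duty = $558,626.82 × 60.2% = $336,293.35.
Total = $0.00 + $8,290.96 + $336,293.35 = $344,584.31.

$344,584.31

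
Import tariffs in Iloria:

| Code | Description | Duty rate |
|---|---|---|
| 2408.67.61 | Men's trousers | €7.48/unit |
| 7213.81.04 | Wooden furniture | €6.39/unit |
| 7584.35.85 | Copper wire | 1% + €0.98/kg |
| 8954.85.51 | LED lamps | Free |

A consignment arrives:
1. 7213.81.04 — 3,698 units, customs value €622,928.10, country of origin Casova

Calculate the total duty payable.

€23,630.22

Line 1 (7213.81.04, Casova, 3,698 units, €622,928.10):
Base rate for 7213.81.04 is €6.39/unit.
Duty = 3,698 × €6.39 = €23,630.22.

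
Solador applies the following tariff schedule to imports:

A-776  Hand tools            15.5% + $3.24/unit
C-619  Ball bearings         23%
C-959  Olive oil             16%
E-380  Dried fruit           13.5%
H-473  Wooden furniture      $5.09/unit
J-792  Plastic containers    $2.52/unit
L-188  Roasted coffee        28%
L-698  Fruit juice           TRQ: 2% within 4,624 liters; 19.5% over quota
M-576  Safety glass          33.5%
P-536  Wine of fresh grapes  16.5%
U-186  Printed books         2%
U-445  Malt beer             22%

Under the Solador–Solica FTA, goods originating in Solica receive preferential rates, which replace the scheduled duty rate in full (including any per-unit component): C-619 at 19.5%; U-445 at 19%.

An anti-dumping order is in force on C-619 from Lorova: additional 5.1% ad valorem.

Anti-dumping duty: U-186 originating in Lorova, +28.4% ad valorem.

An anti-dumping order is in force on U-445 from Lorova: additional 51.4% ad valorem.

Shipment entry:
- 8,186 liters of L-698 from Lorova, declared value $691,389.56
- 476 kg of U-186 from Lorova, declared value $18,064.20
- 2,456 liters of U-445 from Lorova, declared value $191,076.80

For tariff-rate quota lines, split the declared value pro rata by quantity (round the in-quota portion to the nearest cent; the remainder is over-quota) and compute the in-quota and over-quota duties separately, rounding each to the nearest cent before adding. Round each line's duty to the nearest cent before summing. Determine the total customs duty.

$212,217.82

Line 1 (L-698, Lorova, 8,186 liters, $691,389.56):
Code L-698 is under a tariff-rate quota (threshold 4,624 liters). In-quota: 4,624 liters at 2%; over-quota: 3,562 liters at 19.5%.
Pro-rata value split: in-quota = $691,389.56 × 4,624/8,186 = $390,543.04; over-quota = $691,389.56 − $390,543.04 = $300,846.52.
In-quota duty = $390,543.04 × 2% = $7,810.86. Over-quota duty = $300,846.52 × 19.5% = $58,665.07.
Line duty = $7,810.86 + $58,665.07 = $66,475.93.
Line 2 (U-186, Lorova, 476 kg, $18,064.20):
Base rate for U-186 is 2%.
Additional duty on U-186 from Lorova: +28.4%. Applied ad valorem rate: 2% + 28.4% = 30.4%.
Duty = $18,064.20 × 30.4% = $5,491.52.
Line 3 (U-445, Lorova, 2,456 liters, $191,076.80):
Base rate for U-445 is 22%.
U-445 has an FTA preferential rate, but origin Lorova is not Solica; base rate stands.
Additional duty on U-445 from Lorova: +51.4%. Applied ad valorem rate: 22% + 51.4% = 73.4%.
Duty = $191,076.80 × 73.4% = $140,250.37.
Total = $66,475.93 + $5,491.52 + $140,250.37 = $212,217.82.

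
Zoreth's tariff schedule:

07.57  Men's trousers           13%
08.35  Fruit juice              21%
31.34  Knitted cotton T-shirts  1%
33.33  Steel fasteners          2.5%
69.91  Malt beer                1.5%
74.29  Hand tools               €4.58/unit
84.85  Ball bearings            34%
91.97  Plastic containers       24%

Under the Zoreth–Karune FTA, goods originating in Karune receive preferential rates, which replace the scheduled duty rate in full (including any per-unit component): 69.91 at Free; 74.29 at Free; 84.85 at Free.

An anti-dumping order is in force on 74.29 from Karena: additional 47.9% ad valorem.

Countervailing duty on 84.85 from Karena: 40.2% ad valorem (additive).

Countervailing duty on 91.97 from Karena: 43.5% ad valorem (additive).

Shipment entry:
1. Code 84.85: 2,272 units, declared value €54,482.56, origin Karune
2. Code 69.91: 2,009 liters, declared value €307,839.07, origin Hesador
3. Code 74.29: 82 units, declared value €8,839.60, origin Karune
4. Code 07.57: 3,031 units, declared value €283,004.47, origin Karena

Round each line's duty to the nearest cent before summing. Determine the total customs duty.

Line 1 (84.85, Karune, 2,272 units, €54,482.56):
Base rate for 84.85 is 34%.
Origin Karune qualifies under the Zoreth–Karune agreement and 84.85 is covered: preferential rate Free applies instead.
The additional-duty order on 84.85 targets Karena, not Karune; it does not apply.
Duty = €54,482.56 × 0% = €0.00.
Line 2 (69.91, Hesador, 2,009 liters, €307,839.07):
Base rate for 69.91 is 1.5%.
69.91 has an FTA preferential rate, but origin Hesador is not Karune; base rate stands.
Duty = €307,839.07 × 1.5% = €4,617.59.
Line 3 (74.29, Karune, 82 units, €8,839.60):
Base rate for 74.29 is €4.58/unit.
Origin Karune qualifies under the Zoreth–Karune agreement and 74.29 is covered: preferential rate Free applies instead.
The additional-duty order on 74.29 targets Karena, not Karune; it does not apply.
Duty = €8,839.60 × 0% = €0.00.
Line 4 (07.57, Karena, 3,031 units, €283,004.47):
Base rate for 07.57 is 13%.
Duty = €283,004.47 × 13% = €36,790.58.
Total = €0.00 + €4,617.59 + €0.00 + €36,790.58 = €41,408.17.

€41,408.17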